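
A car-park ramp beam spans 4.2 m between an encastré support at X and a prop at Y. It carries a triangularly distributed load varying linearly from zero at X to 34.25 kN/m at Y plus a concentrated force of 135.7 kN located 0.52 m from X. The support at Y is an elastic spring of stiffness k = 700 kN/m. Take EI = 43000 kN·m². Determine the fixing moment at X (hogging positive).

M_X = 220.7 kN·m

Take the reaction at Y as the redundant and release it; the primary structure is a cantilever fixed at X.
Deflection at Y on the released cantilever, summing each load's contribution:
  triangular load, peak 34.25 at the free end: 11w₀L⁴/(120EI) = 976.9/EI
  point load 135.7 at a = 0.52: Pa²(3L − a)/(6EI) = 73.88/EI
  δ_0 = 1051/EI
Flexibility coefficient — unit upward force at Y: δ_{YY} = L³/(3EI) = 24.7/EI.
With EI = 43000 kN·m²: δ_0 = 0.024438 m and δ_{YY} = 0.000574 m/kN.
Compatibility — the spring shortens by R_Y/k under the reaction it provides: δ_0 − R_Y·δ_{YY} = R_Y/k. With 1/k = 0.001429 m/kN, R_Y = δ_0 / (δ_{YY} + 1/k) = 0.024438 / (0.000574 + 0.001429) = 12.2 kN.
Moment equilibrium about X: M_X = Σ(load moments about X) − R_Y·L = 272 − 12.2×4.2 = 220.7 kN·m.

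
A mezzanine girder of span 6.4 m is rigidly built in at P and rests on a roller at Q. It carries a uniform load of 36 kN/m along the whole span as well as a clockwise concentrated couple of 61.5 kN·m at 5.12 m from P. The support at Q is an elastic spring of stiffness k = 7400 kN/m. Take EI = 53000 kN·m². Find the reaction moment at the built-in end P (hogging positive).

M_P = 205.9 kN·m

Remove the prop at Q; the released (primary) structure is a cantilever built in at P.
Deflection at Q on the released cantilever, summing each load's contribution:
  UDL 36: wL⁴/(8EI) = 7550/EI
  clockwise couple 61.5 at a = 5.12: M₀a(2L − a)/(2EI) = 1209/EI
  δ_0 = 8759/EI
Tip deflection under a unit load at Q: L³/(3EI) = 87.38/EI.
With EI = 53000 kN·m²: δ_0 = 0.16526 m and δ_{QQ} = 0.001649 m/kN.
Compatibility — the spring shortens by R_Q/k under the reaction it provides: δ_0 − R_Q·δ_{QQ} = R_Q/k. With 1/k = 0.000135 m/kN, R_Q = δ_0 / (δ_{QQ} + 1/k) = 0.16526 / (0.001649 + 0.000135) = 92.64 kN.
Moment equilibrium about P: M_P = Σ(load moments about P) − R_Q·L = 798.8 − 92.64×6.4 = 205.9 kN·m.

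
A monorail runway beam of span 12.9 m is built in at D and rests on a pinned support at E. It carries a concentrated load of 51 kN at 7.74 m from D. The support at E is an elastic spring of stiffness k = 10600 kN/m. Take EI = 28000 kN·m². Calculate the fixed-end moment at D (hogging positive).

M_D = 111.6 kN·m

Choose R_E as the redundant. The primary structure is the cantilever fixed at D.
Downward deflection at the released point E due to the loads:
  point load 51 at a = 7.74: Pa²(3L − a)/(6EI) = 15765/EI
Flexibility coefficient — unit upward force at E: δ_{EE} = L³/(3EI) = 715.6/EI.
With EI = 28000 kN·m²: δ_0 = 0.56305 m and δ_{EE} = 0.025556 m/kN.
Compatibility — the spring shortens by R_E/k under the reaction it provides: δ_0 − R_E·δ_{EE} = R_E/k. With 1/k = 0.000094 m/kN, R_E = δ_0 / (δ_{EE} + 1/k) = 0.56305 / (0.025556 + 0.000094) = 21.95 kN.
Moment equilibrium about D: M_D = Σ(load moments about D) − R_E·L = 394.7 − 21.95×12.9 = 111.6 kN·m.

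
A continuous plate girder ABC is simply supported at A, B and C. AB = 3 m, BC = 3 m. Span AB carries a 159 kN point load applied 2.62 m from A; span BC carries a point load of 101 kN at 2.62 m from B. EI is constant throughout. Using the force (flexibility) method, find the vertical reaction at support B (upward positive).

R_B = 174.4 kN

Take M_B as the redundant. Released structure: two simple spans AB and BC with a hinge at B.
Discontinuity in slope at B on the released structure — sum the simple-span end rotations:
  span AB: point load 159 at a = 2.62: Pab(L + a)/(6LEI) = 49.42/EI
  span BC: point load 101 at a = 2.62: Pab(L + b)/(6LEI) = 18.88/EI
  relative rotation θ_0 = (49.42 + 18.88)/EI = 68.31/EI
A unit hogging moment at B produces rotation L₁/(3EI) + L₂/(3EI) = 2/EI.
Compatibility: M_B·(L₁+L₂)/(3EI) = θ_0, giving M_B = 34.15 kN·m (hogging).
Span AB, ΣM about A with M_B applied at B: R_B^{AB}·3 = 416.6 + 34.15, so R_B^{AB} = 150.2 kN and R_A = 159 − 150.2 = 8.755 kN.
Span BC, ΣM about C: R_B^{BC}·3 = 38.38 + 34.15, so R_B^{BC} = 24.18 kN and R_C = 101 − 24.18 = 76.82 kN.
R_B = 150.2 + 24.18 = 174.4 kN.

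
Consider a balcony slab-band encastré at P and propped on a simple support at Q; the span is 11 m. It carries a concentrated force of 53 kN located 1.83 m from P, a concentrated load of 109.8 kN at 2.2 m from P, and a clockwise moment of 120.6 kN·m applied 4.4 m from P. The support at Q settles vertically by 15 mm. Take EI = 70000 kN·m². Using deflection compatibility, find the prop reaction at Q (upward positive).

Remove the prop at Q; the released (primary) structure is a cantilever built in at P.
Free-end deflection of the primary structure under the applied loading (downward +):
  point load 53 at a = 1.83: Pa²(3L − a)/(6EI) = 922.1/EI
  point load 109.8 at a = 2.2: Pa²(3L − a)/(6EI) = 2728/EI
  clockwise couple 120.6 at a = 4.4: M₀a(2L − a)/(2EI) = 4670/EI
  δ_0 = 8320/EI
Tip deflection under a unit load at Q: L³/(3EI) = 443.7/EI.
With EI = 70000 kN·m²: δ_0 = 0.11885 m and δ_{QQ} = 0.006338 m/kN.
Compatibility — the beam at Q must follow the support down by 0.015 m: δ_0 − R_Q·δ_{QQ} = 0.015, so R_Q = (0.11885 − 0.015)/0.006338 = 16.39 kN.

R_Q = 16.39 kN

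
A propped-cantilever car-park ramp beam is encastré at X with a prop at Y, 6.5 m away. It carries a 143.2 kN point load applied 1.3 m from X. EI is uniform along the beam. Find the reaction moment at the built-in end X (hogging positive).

Remove the prop at Y; the released (primary) structure is a cantilever built in at X.
Free-end deflection of the primary structure under the applied loading (downward +):
  point load 143.2 at a = 1.3: Pa²(3L − a)/(6EI) = 734.1/EI
Tip deflection under a unit load at Y: L³/(3EI) = 91.54/EI.
Compatibility at Y: δ_0 − R_Y·δ_{YY} = 0, so R_Y = 734.1/91.54 = 8.019 kN.
Moment equilibrium about X: M_X = Σ(load moments about X) − R_Y·L = 186.2 − 8.019×6.5 = 134 kN·m.

M_X = 134 kN·m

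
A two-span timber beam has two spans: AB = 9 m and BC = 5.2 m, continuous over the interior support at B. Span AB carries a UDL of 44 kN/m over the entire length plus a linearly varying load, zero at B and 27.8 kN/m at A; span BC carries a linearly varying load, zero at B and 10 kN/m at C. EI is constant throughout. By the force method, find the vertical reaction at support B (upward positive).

R_B = 361.1 kN

Take M_B as the redundant. Released structure: two simple spans AB and BC with a hinge at B.
Discontinuity in slope at B on the released structure — sum the simple-span end rotations:
  span AB: UDL 44: wL³/(24EI) = 1336/EI
  span AB: triangular load, peak 27.8: 7w₀L³/(360EI) = 394.1/EI
  span BC: triangular load, peak 10: 7w₀L³/(360EI) = 27.34/EI
  relative rotation θ_0 = (1731 + 27.34)/EI = 1758/EI
A unit hogging moment at B produces rotation L₁/(3EI) + L₂/(3EI) = 4.733/EI.
Compatibility: M_B·(L₁+L₂)/(3EI) = θ_0, giving M_B = 371.4 kN·m (hogging).
Span AB, ΣM about A with M_B applied at B: R_B^{AB}·9 = 2157 + 371.4, so R_B^{AB} = 281 kN and R_A = 521.1 − 281 = 240.1 kN.
Span BC, ΣM about C: R_B^{BC}·5.2 = 45.07 + 371.4, so R_B^{BC} = 80.09 kN and R_C = 26 − 80.09 = -54.09 kN.
R_B = 281 + 80.09 = 361.1 kN.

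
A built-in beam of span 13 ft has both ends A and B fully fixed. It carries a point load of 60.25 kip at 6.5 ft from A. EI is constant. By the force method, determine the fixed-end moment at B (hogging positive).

Release both end moments; the primary structure is a simply-supported span AB with redundants M_A and M_B.
Simple-span end rotations at A and B under the given loads:
  at A: point load 60.25 at a = 6.5: Pab(L + b)/(6LEI) = 636.4/EI
  at B: point load 60.25 at a = 6.5: Pab(L + a)/(6LEI) = 636.4/EI
  θ_A0 = 636.4/EI,  θ_B0 = 636.4/EI
Flexibility coefficients: a unit moment at one end gives L/(3EI) there and L/(6EI) at the far end, so f₁₁ = f₂₂ = 4.333/EI and f₁₂ = f₂₁ = 2.167/EI.
Compatibility — zero rotation at each built-in end:
  4.333 M_A + 2.167 M_B = 636.4
  2.167 M_A + 4.333 M_B = 636.4
Solving the pair gives M_A = 97.91 kip·ft and M_B = 97.91 kip·ft (hogging).

M_B = 97.91 kip·ft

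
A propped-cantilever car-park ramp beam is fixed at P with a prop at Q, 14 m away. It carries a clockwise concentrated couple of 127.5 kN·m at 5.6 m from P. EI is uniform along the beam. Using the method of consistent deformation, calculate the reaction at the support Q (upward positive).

R_Q = 8.743 kN

Remove the prop at Q; the released (primary) structure is a cantilever built in at P.
Primary-structure tip deflection at Q by superposition:
  clockwise couple 127.5 at a = 5.6: M₀a(2L − a)/(2EI) = 7997/EI
Flexibility coefficient — unit upward force at Q: δ_{QQ} = L³/(3EI) = 914.7/EI.
Compatibility at Q: δ_0 − R_Q·δ_{QQ} = 0, so R_Q = 7997/914.7 = 8.743 kN.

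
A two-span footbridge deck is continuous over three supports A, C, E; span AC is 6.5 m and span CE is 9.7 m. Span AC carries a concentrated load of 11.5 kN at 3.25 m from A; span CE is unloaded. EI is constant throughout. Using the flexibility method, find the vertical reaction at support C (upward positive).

R_C = 7.195 kN

Release continuity at C by inserting a hinge; the redundant is the internal moment M_C. The primary structure is two simply-supported spans AC and CE.
Rotations at C on the released spans (each span's end-slope, ×1/EI):
  span AC: point load 11.5 at a = 3.25: Pab(L + a)/(6LEI) = 30.37/EI
  relative rotation θ_0 = (30.37 + 0)/EI = 30.37/EI
A unit hogging moment at C produces rotation L₁/(3EI) + L₂/(3EI) = 5.4/EI.
Compatibility: M_C·(L₁+L₂)/(3EI) = θ_0, giving M_C = 5.624 kN·m (hogging).
Span AC, ΣM about A with M_C applied at C: R_C^{AC}·6.5 = 37.38 + 5.624, so R_C^{AC} = 6.615 kN and R_A = 11.5 − 6.615 = 4.885 kN.
Span CE, ΣM about E: R_C^{CE}·9.7 = 0 + 5.624, so R_C^{CE} = 0.5797 kN and R_E = 0 − 0.5797 = -0.5797 kN.
R_C = 6.615 + 0.5797 = 7.195 kN.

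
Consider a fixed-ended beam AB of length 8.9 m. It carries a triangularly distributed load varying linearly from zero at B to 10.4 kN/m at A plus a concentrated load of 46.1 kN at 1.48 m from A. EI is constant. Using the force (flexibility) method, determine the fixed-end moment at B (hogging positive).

M_B = 36.92 kN·m

Release both end moments; the primary structure is a simply-supported span AB with redundants M_A and M_B.
End rotations of the released simple span under the applied load (×1/EI):
  at A: triangular load, peak 10.4: w₀L³/(45EI) = 162.9/EI
  at B: triangular load, peak 10.4: 7w₀L³/(360EI) = 142.6/EI
  at A: point load 46.1 at a = 1.48: Pab(L + b)/(6LEI) = 154.7/EI
  at B: point load 46.1 at a = 1.48: Pab(L + a)/(6LEI) = 98.41/EI
  θ_A0 = 317.6/EI,  θ_B0 = 241/EI
Flexibility coefficients: a unit moment at one end gives L/(3EI) there and L/(6EI) at the far end, so f₁₁ = f₂₂ = 2.967/EI and f₁₂ = f₂₁ = 1.483/EI.
Compatibility — zero rotation at each built-in end:
  2.967 M_A + 1.483 M_B = 317.6
  1.483 M_A + 2.967 M_B = 241
Solving the pair gives M_A = 88.61 kN·m and M_B = 36.92 kN·m (hogging).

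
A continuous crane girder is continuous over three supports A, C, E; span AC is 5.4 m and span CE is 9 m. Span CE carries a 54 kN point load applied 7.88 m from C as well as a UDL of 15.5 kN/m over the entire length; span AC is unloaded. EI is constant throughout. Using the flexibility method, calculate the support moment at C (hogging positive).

Take M_C as the redundant. Released structure: two simple spans AC and CE with a hinge at C.
Rotations at C on the released spans (each span's end-slope, ×1/EI):
  span CE: point load 54 at a = 7.88: Pab(L + b)/(6LEI) = 89.32/EI
  span CE: UDL 15.5: wL³/(24EI) = 470.8/EI
  relative rotation θ_0 = (0 + 560.1)/EI = 560.1/EI
A unit hogging moment at C produces rotation L₁/(3EI) + L₂/(3EI) = 4.8/EI.
Slope continuity at C: θ_0 = M_C·4.8/EI, so M_C = 560.1/4.8 = 116.7 kN·m (hogging).

M_C = 116.7 kN·m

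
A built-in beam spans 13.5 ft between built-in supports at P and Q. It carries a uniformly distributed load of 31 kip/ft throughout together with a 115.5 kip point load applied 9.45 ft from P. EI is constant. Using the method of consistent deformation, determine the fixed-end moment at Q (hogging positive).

M_Q = 700 kip·ft

Take the two fixed-end moments M_P, M_Q as redundants; the released structure is the simple span PQ.
End rotations of the released simple span under the applied load (×1/EI):
  at P: UDL 31: wL³/(24EI) = 3178/EI
  at Q: UDL 31: wL³/(24EI) = 3178/EI
  at P: point load 115.5 at a = 9.45: Pab(L + b)/(6LEI) = 957.8/EI
  at Q: point load 115.5 at a = 9.45: Pab(L + a)/(6LEI) = 1252/EI
  θ_P0 = 4136/EI,  θ_Q0 = 4430/EI
Flexibility coefficients: a unit moment at one end gives L/(3EI) there and L/(6EI) at the far end, so f₁₁ = f₂₂ = 4.5/EI and f₁₂ = f₂₁ = 2.25/EI.
Compatibility — zero rotation at each built-in end:
  4.5 M_P + 2.25 M_Q = 4136
  2.25 M_P + 4.5 M_Q = 4430
Solving the pair gives M_P = 569 kip·ft and M_Q = 700 kip·ft (hogging).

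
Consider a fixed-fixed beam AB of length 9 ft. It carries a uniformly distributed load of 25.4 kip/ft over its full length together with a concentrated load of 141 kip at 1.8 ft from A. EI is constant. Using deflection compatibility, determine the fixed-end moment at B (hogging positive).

M_B = 212.1 kip·ft

Take the two fixed-end moments M_A, M_B as redundants; the released structure is the simple span AB.
End rotations of the released simple span under the applied load (×1/EI):
  at A: UDL 25.4: wL³/(24EI) = 771.5/EI
  at B: UDL 25.4: wL³/(24EI) = 771.5/EI
  at A: point load 141 at a = 1.8: Pab(L + b)/(6LEI) = 548.2/EI
  at B: point load 141 at a = 1.8: Pab(L + a)/(6LEI) = 365.5/EI
  θ_A0 = 1320/EI,  θ_B0 = 1137/EI
Flexibility coefficients: a unit moment at one end gives L/(3EI) there and L/(6EI) at the far end, so f₁₁ = f₂₂ = 3/EI and f₁₂ = f₂₁ = 1.5/EI.
Compatibility — zero rotation at each built-in end:
  3 M_A + 1.5 M_B = 1320
  1.5 M_A + 3 M_B = 1137
Solving the pair gives M_A = 333.9 kip·ft and M_B = 212.1 kip·ft (hogging).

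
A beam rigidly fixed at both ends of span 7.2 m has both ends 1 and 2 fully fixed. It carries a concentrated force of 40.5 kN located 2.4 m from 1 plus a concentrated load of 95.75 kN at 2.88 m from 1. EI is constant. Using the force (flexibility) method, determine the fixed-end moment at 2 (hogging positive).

Take the two fixed-end moments M_1, M_2 as redundants; the released structure is the simple span 12.
On the primary (simply-supported) span, the end slopes from the loading are:
  at 1: point load 40.5 at a = 2.4: Pab(L + b)/(6LEI) = 129.6/EI
  at 2: point load 40.5 at a = 2.4: Pab(L + a)/(6LEI) = 103.7/EI
  at 1: point load 95.75 at a = 2.88: Pab(L + b)/(6LEI) = 317.7/EI
  at 2: point load 95.75 at a = 2.88: Pab(L + a)/(6LEI) = 278/EI
  θ_10 = 447.3/EI,  θ_20 = 381.6/EI
Flexibility coefficients: a unit moment at one end gives L/(3EI) there and L/(6EI) at the far end, so f₁₁ = f₂₂ = 2.4/EI and f₁₂ = f₂₁ = 1.2/EI.
Compatibility — zero rotation at each built-in end:
  2.4 M_1 + 1.2 M_2 = 447.3
  1.2 M_1 + 2.4 M_2 = 381.6
Solving the pair gives M_1 = 142.5 kN·m and M_2 = 87.78 kN·m (hogging).

M_2 = 87.78 kN·m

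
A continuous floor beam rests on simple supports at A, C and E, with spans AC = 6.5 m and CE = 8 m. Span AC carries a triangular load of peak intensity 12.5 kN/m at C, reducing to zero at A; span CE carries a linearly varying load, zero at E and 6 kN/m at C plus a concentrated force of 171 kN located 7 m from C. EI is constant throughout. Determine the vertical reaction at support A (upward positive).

Take M_C as the redundant. Released structure: two simple spans AC and CE with a hinge at C.
Discontinuity in slope at C on the released structure — sum the simple-span end rotations:
  span AC: triangular load, peak 12.5: w₀L³/(45EI) = 76.28/EI
  span CE: triangular load, peak 6: w₀L³/(45EI) = 68.27/EI
  span CE: point load 171 at a = 7: Pab(L + b)/(6LEI) = 224.4/EI
  relative rotation θ_0 = (76.28 + 292.7)/EI = 369/EI
A unit hogging moment at C produces rotation L₁/(3EI) + L₂/(3EI) = 4.833/EI.
Slope continuity at C: θ_0 = M_C·4.833/EI, so M_C = 369/4.833 = 76.34 kN·m (hogging).
Span AC, ΣM about A with M_C applied at C: R_C^{AC}·6.5 = 176 + 76.34, so R_C^{AC} = 38.83 kN and R_A = 40.62 − 38.83 = 1.797 kN.

R_A = 1.797 kN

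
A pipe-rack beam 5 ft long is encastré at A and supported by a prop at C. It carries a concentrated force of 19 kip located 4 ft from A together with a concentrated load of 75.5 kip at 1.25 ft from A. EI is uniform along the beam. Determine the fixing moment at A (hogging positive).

Release the roller at C. Primary structure: cantilever fixed at A.
Deflection at C on the released cantilever, summing each load's contribution:
  point load 19 at a = 4: Pa²(3L − a)/(6EI) = 557.3/EI
  point load 75.5 at a = 1.25: Pa²(3L − a)/(6EI) = 270.3/EI
  δ_0 = 827.7/EI
Flexibility coefficient — unit upward force at C: δ_{CC} = L³/(3EI) = 41.67/EI.
Compatibility at C: δ_0 − R_C·δ_{CC} = 0, so R_C = 827.7/41.67 = 19.86 kip.
Moment equilibrium about A: M_A = Σ(load moments about A) − R_C·L = 170.4 − 19.86×5 = 71.05 kip·ft.

M_A = 71.05 kip·ft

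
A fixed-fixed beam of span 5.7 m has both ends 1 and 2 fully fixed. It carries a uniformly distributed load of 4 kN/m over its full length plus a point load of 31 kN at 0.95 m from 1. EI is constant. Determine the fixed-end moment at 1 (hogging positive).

Take the two fixed-end moments M_1, M_2 as redundants; the released structure is the simple span 12.
Simple-span end rotations at 1 and 2 under the given loads:
  at 1: UDL 4: wL³/(24EI) = 30.87/EI
  at 2: UDL 4: wL³/(24EI) = 30.87/EI
  at 1: point load 31 at a = 0.95: Pab(L + b)/(6LEI) = 42.74/EI
  at 2: point load 31 at a = 0.95: Pab(L + a)/(6LEI) = 27.2/EI
  θ_10 = 73.61/EI,  θ_20 = 58.07/EI
Flexibility coefficients: a unit moment at one end gives L/(3EI) there and L/(6EI) at the far end, so f₁₁ = f₂₂ = 1.9/EI and f₁₂ = f₂₁ = 0.95/EI.
Compatibility — zero rotation at each built-in end:
  1.9 M_1 + 0.95 M_2 = 73.61
  0.95 M_1 + 1.9 M_2 = 58.07
Solving the pair gives M_1 = 31.28 kN·m and M_2 = 14.92 kN·m (hogging).

M_1 = 31.28 kN·m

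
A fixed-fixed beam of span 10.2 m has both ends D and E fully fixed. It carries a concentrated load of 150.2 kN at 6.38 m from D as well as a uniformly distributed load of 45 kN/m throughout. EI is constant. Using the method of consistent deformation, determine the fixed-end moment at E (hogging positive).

M_E = 614.6 kN·m

Take the two fixed-end moments M_D, M_E as redundants; the released structure is the simple span DE.
On the primary (simply-supported) span, the end slopes from the loading are:
  at D: point load 150.2 at a = 6.38: Pab(L + b)/(6LEI) = 838.6/EI
  at E: point load 150.2 at a = 6.38: Pab(L + a)/(6LEI) = 991.7/EI
  at D: UDL 45: wL³/(24EI) = 1990/EI
  at E: UDL 45: wL³/(24EI) = 1990/EI
  θ_D0 = 2828/EI,  θ_E0 = 2981/EI
Flexibility coefficients: a unit moment at one end gives L/(3EI) there and L/(6EI) at the far end, so f₁₁ = f₂₂ = 3.4/EI and f₁₂ = f₂₁ = 1.7/EI.
Compatibility — zero rotation at each built-in end:
  3.4 M_D + 1.7 M_E = 2828
  1.7 M_D + 3.4 M_E = 2981
Solving the pair gives M_D = 524.6 kN·m and M_E = 614.6 kN·m (hogging).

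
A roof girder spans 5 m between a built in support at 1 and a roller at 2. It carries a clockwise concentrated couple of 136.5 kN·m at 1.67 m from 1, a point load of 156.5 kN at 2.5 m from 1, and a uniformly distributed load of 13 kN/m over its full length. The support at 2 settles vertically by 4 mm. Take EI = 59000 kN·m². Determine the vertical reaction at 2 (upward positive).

Choose R_2 as the redundant. The primary structure is the cantilever fixed at 1.
Downward deflection at the released point 2 due to the loads:
  clockwise couple 136.5 at a = 1.67: M₀a(2L − a)/(2EI) = 949.4/EI
  point load 156.5 at a = 2.5: Pa²(3L − a)/(6EI) = 2038/EI
  UDL 13: wL⁴/(8EI) = 1016/EI
  δ_0 = 4003/EI
Tip deflection under a unit load at 2: L³/(3EI) = 41.67/EI.
With EI = 59000 kN·m²: δ_0 = 0.067844 m and δ_{22} = 0.000706 m/kN.
Compatibility — the beam at 2 must follow the support down by 0.004 m: δ_0 − R_2·δ_{22} = 0.004, so R_2 = (0.067844 − 0.004)/0.000706 = 90.4 kN.

R_2 = 90.4 kN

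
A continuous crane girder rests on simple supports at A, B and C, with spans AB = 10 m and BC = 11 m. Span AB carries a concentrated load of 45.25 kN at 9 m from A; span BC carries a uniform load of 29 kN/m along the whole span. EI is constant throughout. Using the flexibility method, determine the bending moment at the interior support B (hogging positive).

M_B = 248.2 kN·m

Insert a hinge at B; M_B is the redundant, and each span becomes simply supported.
Discontinuity in slope at B on the released structure — sum the simple-span end rotations:
  span AB: point load 45.25 at a = 9: Pab(L + a)/(6LEI) = 129/EI
  span BC: UDL 29: wL³/(24EI) = 1608/EI
  relative rotation θ_0 = (129 + 1608)/EI = 1737/EI
A unit hogging moment at B produces rotation L₁/(3EI) + L₂/(3EI) = 7/EI.
Slope continuity at B: θ_0 = M_B·7/EI, so M_B = 1737/7 = 248.2 kN·m (hogging).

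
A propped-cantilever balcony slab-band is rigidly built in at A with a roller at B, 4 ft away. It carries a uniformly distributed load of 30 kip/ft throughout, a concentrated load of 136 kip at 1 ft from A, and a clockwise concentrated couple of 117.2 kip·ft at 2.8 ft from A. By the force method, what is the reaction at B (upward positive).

Remove the prop at B; the released (primary) structure is a cantilever built in at A.
Free-end deflection of the primary structure under the applied loading (downward +):
  UDL 30: wL⁴/(8EI) = 960/EI
  point load 136 at a = 1: Pa²(3L − a)/(6EI) = 249.3/EI
  clockwise couple 117.2 at a = 2.8: M₀a(2L − a)/(2EI) = 853.2/EI
  δ_0 = 2063/EI
Tip deflection under a unit load at B: L³/(3EI) = 21.33/EI.
The prop prevents deflection at B: R_B = δ_0/δ_{BB} = 2063/21.33 = 96.68 kip.

R_B = 96.68 kip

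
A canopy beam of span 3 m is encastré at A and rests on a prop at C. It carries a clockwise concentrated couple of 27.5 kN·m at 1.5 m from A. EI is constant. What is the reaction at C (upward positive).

R_C = 10.31 kN

Take the reaction at C as the redundant and release it; the primary structure is a cantilever fixed at A.
Free-end deflection of the primary structure under the applied loading (downward +):
  clockwise couple 27.5 at a = 1.5: M₀a(2L − a)/(2EI) = 92.81/EI
Flexibility coefficient — unit upward force at C: δ_{CC} = L³/(3EI) = 9/EI.
The prop prevents deflection at C: R_C = δ_0/δ_{CC} = 92.81/9 = 10.31 kN.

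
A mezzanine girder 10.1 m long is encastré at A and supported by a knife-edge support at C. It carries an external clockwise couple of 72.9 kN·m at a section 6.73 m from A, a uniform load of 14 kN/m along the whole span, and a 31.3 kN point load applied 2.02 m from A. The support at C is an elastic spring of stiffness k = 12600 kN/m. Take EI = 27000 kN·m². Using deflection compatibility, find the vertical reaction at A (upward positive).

R_A = 108.7 kN

Remove the prop at C; the released (primary) structure is a cantilever built in at A.
Free-end deflection of the primary structure under the applied loading (downward +):
  clockwise couple 72.9 at a = 6.73: M₀a(2L − a)/(2EI) = 3304/EI
  UDL 14: wL⁴/(8EI) = 18211/EI
  point load 31.3 at a = 2.02: Pa²(3L − a)/(6EI) = 602/EI
  δ_0 = 22117/EI
Tip deflection under a unit load at C: L³/(3EI) = 343.4/EI.
With EI = 27000 kN·m²: δ_0 = 0.81914 m and δ_{CC} = 0.01272 m/kN.
Compatibility — the spring shortens by R_C/k under the reaction it provides: δ_0 − R_C·δ_{CC} = R_C/k. With 1/k = 0.000079 m/kN, R_C = δ_0 / (δ_{CC} + 1/k) = 0.81914 / (0.01272 + 0.000079) = 64 kN.
Vertical equilibrium: R_A = ΣP − R_C = 172.7 − 64 = 108.7 kN.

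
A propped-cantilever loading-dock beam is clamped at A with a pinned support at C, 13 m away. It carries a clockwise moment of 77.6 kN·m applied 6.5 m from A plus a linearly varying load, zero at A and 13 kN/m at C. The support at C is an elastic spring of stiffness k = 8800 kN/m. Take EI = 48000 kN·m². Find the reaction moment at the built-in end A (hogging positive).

Take the reaction at C as the redundant and release it; the primary structure is a cantilever fixed at A.
Free-end deflection of the primary structure under the applied loading (downward +):
  clockwise couple 77.6 at a = 6.5: M₀a(2L − a)/(2EI) = 4918/EI
  triangular load, peak 13 at the free end: 11w₀L⁴/(120EI) = 34035/EI
  δ_0 = 38953/EI
Flexibility coefficient — unit upward force at C: δ_{CC} = L³/(3EI) = 732.3/EI.
With EI = 48000 kN·m²: δ_0 = 0.81152 m and δ_{CC} = 0.015257 m/kN.
Compatibility — the spring shortens by R_C/k under the reaction it provides: δ_0 − R_C·δ_{CC} = R_C/k. With 1/k = 0.000114 m/kN, R_C = δ_0 / (δ_{CC} + 1/k) = 0.81152 / (0.015257 + 0.000114) = 52.8 kN.
Moment equilibrium about A: M_A = Σ(load moments about A) − R_C·L = 809.9 − 52.8×13 = 123.6 kN·m.

M_A = 123.6 kN·m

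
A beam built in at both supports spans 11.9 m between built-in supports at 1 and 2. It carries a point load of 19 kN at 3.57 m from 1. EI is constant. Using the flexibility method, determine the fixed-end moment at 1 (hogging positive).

M_1 = 33.24 kN·m

Take the two fixed-end moments M_1, M_2 as redundants; the released structure is the simple span 12.
End rotations of the released simple span under the applied load (×1/EI):
  at 1: point load 19 at a = 3.57: Pab(L + b)/(6LEI) = 160.1/EI
  at 2: point load 19 at a = 3.57: Pab(L + a)/(6LEI) = 122.4/EI
  θ_10 = 160.1/EI,  θ_20 = 122.4/EI
Flexibility coefficients: a unit moment at one end gives L/(3EI) there and L/(6EI) at the far end, so f₁₁ = f₂₂ = 3.967/EI and f₁₂ = f₂₁ = 1.983/EI.
Compatibility — zero rotation at each built-in end:
  3.967 M_1 + 1.983 M_2 = 160.1
  1.983 M_1 + 3.967 M_2 = 122.4
Solving the pair gives M_1 = 33.24 kN·m and M_2 = 14.24 kN·m (hogging).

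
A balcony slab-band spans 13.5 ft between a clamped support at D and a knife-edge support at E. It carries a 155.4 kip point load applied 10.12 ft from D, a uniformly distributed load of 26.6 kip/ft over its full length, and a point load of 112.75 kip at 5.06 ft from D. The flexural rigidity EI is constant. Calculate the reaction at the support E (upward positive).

R_E = 253.7 kip

Take the reaction at E as the redundant and release it; the primary structure is a cantilever fixed at D.
Downward deflection at the released point E due to the loads:
  point load 155.4 at a = 10.12: Pa²(3L − a)/(6EI) = 80584/EI
  UDL 26.6: wL⁴/(8EI) = 110440/EI
  point load 112.75 at a = 5.06: Pa²(3L − a)/(6EI) = 17051/EI
  δ_0 = 208075/EI
Flexibility coefficient — unit upward force at E: δ_{EE} = L³/(3EI) = 820.1/EI.
The prop prevents deflection at E: R_E = δ_0/δ_{EE} = 208075/820.1 = 253.7 kip.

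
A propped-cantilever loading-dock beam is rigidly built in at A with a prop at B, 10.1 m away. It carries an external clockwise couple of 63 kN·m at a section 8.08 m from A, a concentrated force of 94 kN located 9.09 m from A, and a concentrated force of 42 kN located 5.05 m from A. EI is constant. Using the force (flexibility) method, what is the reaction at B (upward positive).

R_B = 102.1 kN

Take the reaction at B as the redundant and release it; the primary structure is a cantilever fixed at A.
Downward deflection at the released point B due to the loads:
  clockwise couple 63 at a = 8.08: M₀a(2L − a)/(2EI) = 3085/EI
  point load 94 at a = 9.09: Pa²(3L − a)/(6EI) = 27456/EI
  point load 42 at a = 5.05: Pa²(3L − a)/(6EI) = 4508/EI
  δ_0 = 35049/EI
Flexibility coefficient — unit upward force at B: δ_{BB} = L³/(3EI) = 343.4/EI.
The prop prevents deflection at B: R_B = δ_0/δ_{BB} = 35049/343.4 = 102.1 kN.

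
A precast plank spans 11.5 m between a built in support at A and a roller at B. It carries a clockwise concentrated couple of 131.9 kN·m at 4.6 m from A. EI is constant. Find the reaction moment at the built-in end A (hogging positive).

M_A = 5.276 kN·m

Choose R_B as the redundant. The primary structure is the cantilever fixed at A.
Free-end deflection of the primary structure under the applied loading (downward +):
  clockwise couple 131.9 at a = 4.6: M₀a(2L − a)/(2EI) = 5582/EI
Tip deflection under a unit load at B: L³/(3EI) = 507/EI.
Compatibility at B: δ_0 − R_B·δ_{BB} = 0, so R_B = 5582/507 = 11.01 kN.
Moment equilibrium about A: M_A = Σ(load moments about A) − R_B·L = 131.9 − 11.01×11.5 = 5.276 kN·m.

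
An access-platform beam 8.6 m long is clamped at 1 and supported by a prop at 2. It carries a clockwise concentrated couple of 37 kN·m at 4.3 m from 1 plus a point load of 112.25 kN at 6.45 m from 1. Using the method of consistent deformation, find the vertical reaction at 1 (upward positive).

Release the roller at 2. Primary structure: cantilever fixed at 1.
Primary-structure tip deflection at 2 by superposition:
  clockwise couple 37 at a = 4.3: M₀a(2L − a)/(2EI) = 1026/EI
  point load 112.25 at a = 6.45: Pa²(3L − a)/(6EI) = 15060/EI
  δ_0 = 16087/EI
Tip deflection under a unit load at 2: L³/(3EI) = 212/EI.
Compatibility at 2: δ_0 − R_2·δ_{22} = 0, so R_2 = 16087/212 = 75.87 kN.
Vertical equilibrium: R_1 = ΣP − R_2 = 112.2 − 75.87 = 36.38 kN.

R_1 = 36.38 kN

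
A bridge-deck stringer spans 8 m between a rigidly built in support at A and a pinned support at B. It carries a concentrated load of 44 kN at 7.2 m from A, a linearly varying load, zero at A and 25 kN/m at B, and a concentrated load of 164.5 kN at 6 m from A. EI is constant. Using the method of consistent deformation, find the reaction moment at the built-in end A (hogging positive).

M_A = 265 kN·m

Release the roller at B. Primary structure: cantilever fixed at A.
Downward deflection at the released point B due to the loads:
  point load 44 at a = 7.2: Pa²(3L − a)/(6EI) = 6387/EI
  triangular load, peak 25 at the free end: 11w₀L⁴/(120EI) = 9387/EI
  point load 164.5 at a = 6: Pa²(3L − a)/(6EI) = 17766/EI
  δ_0 = 33539/EI
Tip deflection under a unit load at B: L³/(3EI) = 170.7/EI.
The prop prevents deflection at B: R_B = δ_0/δ_{BB} = 33539/170.7 = 196.5 kN.
Moment equilibrium about A: M_A = Σ(load moments about A) − R_B·L = 1837 − 196.5×8 = 265 kN·m.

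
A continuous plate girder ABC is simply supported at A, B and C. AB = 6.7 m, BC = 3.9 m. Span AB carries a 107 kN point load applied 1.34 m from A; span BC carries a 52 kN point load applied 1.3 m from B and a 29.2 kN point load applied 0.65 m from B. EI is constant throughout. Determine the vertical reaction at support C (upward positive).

Release continuity at B by inserting a hinge; the redundant is the internal moment M_B. The primary structure is two simply-supported spans AB and BC.
Discontinuity in slope at B on the released structure — sum the simple-span end rotations:
  span AB: point load 107 at a = 1.34: Pab(L + a)/(6LEI) = 153.7/EI
  span BC: point load 52 at a = 1.3: Pab(L + b)/(6LEI) = 48.82/EI
  span BC: point load 29.2 at a = 0.65: Pab(L + b)/(6LEI) = 18.85/EI
  relative rotation θ_0 = (153.7 + 67.67)/EI = 221.4/EI
A unit hogging moment at B produces rotation L₁/(3EI) + L₂/(3EI) = 3.533/EI.
Slope continuity at B: θ_0 = M_B·3.533/EI, so M_B = 221.4/3.533 = 62.65 kN·m (hogging).
Span BC, ΣM about C: R_B^{BC}·3.9 = 230.1 + 62.65, so R_B^{BC} = 75.06 kN and R_C = 81.2 − 75.06 = 6.135 kN.

R_C = 6.135 kN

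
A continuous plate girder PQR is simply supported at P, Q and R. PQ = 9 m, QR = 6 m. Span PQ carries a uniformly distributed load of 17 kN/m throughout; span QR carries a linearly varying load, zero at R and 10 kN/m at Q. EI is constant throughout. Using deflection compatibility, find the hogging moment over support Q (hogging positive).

M_Q = 112.9 kN·m

Take M_Q as the redundant. Released structure: two simple spans PQ and QR with a hinge at Q.
End slopes at the hinge Q, treating each span as simply supported:
  span PQ: UDL 17: wL³/(24EI) = 516.4/EI
  span QR: triangular load, peak 10: w₀L³/(45EI) = 48/EI
  relative rotation θ_0 = (516.4 + 48)/EI = 564.4/EI
A unit hogging moment at Q produces rotation L₁/(3EI) + L₂/(3EI) = 5/EI.
Slope continuity at Q: θ_0 = M_Q·5/EI, so M_Q = 564.4/5 = 112.9 kN·m (hogging).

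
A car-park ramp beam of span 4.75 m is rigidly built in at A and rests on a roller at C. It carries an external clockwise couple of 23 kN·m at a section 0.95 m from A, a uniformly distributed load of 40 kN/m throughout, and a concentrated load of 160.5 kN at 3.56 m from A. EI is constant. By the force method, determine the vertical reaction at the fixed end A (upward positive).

R_A = 175.2 kN

Release the roller at C. Primary structure: cantilever fixed at A.
Deflection at C on the released cantilever, summing each load's contribution:
  clockwise couple 23 at a = 0.95: M₀a(2L − a)/(2EI) = 93.41/EI
  UDL 40: wL⁴/(8EI) = 2545/EI
  point load 160.5 at a = 3.56: Pa²(3L − a)/(6EI) = 3624/EI
  δ_0 = 6263/EI
Flexibility coefficient — unit upward force at C: δ_{CC} = L³/(3EI) = 35.72/EI.
Compatibility at C: δ_0 − R_C·δ_{CC} = 0, so R_C = 6263/35.72 = 175.3 kN.
Vertical equilibrium: R_A = ΣP − R_C = 350.5 − 175.3 = 175.2 kN.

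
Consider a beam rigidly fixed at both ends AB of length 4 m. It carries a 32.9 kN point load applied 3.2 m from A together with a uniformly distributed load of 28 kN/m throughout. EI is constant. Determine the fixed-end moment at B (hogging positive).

Release both end moments; the primary structure is a simply-supported span AB with redundants M_A and M_B.
On the primary (simply-supported) span, the end slopes from the loading are:
  at A: point load 32.9 at a = 3.2: Pab(L + b)/(6LEI) = 16.84/EI
  at B: point load 32.9 at a = 3.2: Pab(L + a)/(6LEI) = 25.27/EI
  at A: UDL 28: wL³/(24EI) = 74.67/EI
  at B: UDL 28: wL³/(24EI) = 74.67/EI
  θ_A0 = 91.51/EI,  θ_B0 = 99.93/EI
Flexibility coefficients: a unit moment at one end gives L/(3EI) there and L/(6EI) at the far end, so f₁₁ = f₂₂ = 1.333/EI and f₁₂ = f₂₁ = 0.6667/EI.
Compatibility — zero rotation at each built-in end:
  1.333 M_A + 0.6667 M_B = 91.51
  0.6667 M_A + 1.333 M_B = 99.93
Solving the pair gives M_A = 41.54 kN·m and M_B = 54.18 kN·m (hogging).

M_B = 54.18 kN·m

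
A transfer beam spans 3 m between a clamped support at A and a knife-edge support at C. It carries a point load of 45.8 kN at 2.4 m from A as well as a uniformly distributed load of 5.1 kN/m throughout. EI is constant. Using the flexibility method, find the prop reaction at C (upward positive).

R_C = 37.98 kN

Remove the prop at C; the released (primary) structure is a cantilever built in at A.
Primary-structure tip deflection at C by superposition:
  point load 45.8 at a = 2.4: Pa²(3L − a)/(6EI) = 290.2/EI
  UDL 5.1: wL⁴/(8EI) = 51.64/EI
  δ_0 = 341.8/EI
Tip deflection under a unit load at C: L³/(3EI) = 9/EI.
Compatibility at C: δ_0 − R_C·δ_{CC} = 0, so R_C = 341.8/9 = 37.98 kN.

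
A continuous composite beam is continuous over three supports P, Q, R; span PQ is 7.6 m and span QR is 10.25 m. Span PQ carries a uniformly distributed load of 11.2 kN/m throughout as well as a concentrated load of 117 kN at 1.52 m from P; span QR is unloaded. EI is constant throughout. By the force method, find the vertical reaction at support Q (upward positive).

R_Q = 82.18 kN

Take M_Q as the redundant. Released structure: two simple spans PQ and QR with a hinge at Q.
Discontinuity in slope at Q on the released structure — sum the simple-span end rotations:
  span PQ: UDL 11.2: wL³/(24EI) = 204.9/EI
  span PQ: point load 117 at a = 1.52: Pab(L + a)/(6LEI) = 216.3/EI
  relative rotation θ_0 = (421.1 + 0)/EI = 421.1/EI
A unit hogging moment at Q produces rotation L₁/(3EI) + L₂/(3EI) = 5.95/EI.
Slope continuity at Q: θ_0 = M_Q·5.95/EI, so M_Q = 421.1/5.95 = 70.77 kN·m (hogging).
Span PQ, ΣM about P with M_Q applied at Q: R_Q^{PQ}·7.6 = 501.3 + 70.77, so R_Q^{PQ} = 75.27 kN and R_P = 202.1 − 75.27 = 126.8 kN.
Span QR, ΣM about R: R_Q^{QR}·10.25 = 0 + 70.77, so R_Q^{QR} = 6.905 kN and R_R = 0 − 6.905 = -6.905 kN.
R_Q = 75.27 + 6.905 = 82.18 kN.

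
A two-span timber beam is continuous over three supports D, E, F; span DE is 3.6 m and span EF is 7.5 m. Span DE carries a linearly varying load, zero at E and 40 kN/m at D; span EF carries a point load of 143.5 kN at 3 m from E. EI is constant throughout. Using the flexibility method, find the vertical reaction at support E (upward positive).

R_E = 171.5 kN

Take M_E as the redundant. Released structure: two simple spans DE and EF with a hinge at E.
Rotations at E on the released spans (each span's end-slope, ×1/EI):
  span DE: triangular load, peak 40: 7w₀L³/(360EI) = 36.29/EI
  span EF: point load 143.5 at a = 3: Pab(L + b)/(6LEI) = 516.6/EI
  relative rotation θ_0 = (36.29 + 516.6)/EI = 552.9/EI
A unit hogging moment at E produces rotation L₁/(3EI) + L₂/(3EI) = 3.7/EI.
Slope continuity at E: θ_0 = M_E·3.7/EI, so M_E = 552.9/3.7 = 149.4 kN·m (hogging).
Span DE, ΣM about D with M_E applied at E: R_E^{DE}·3.6 = 86.4 + 149.4, so R_E^{DE} = 65.51 kN and R_D = 72 − 65.51 = 6.492 kN.
Span EF, ΣM about F: R_E^{EF}·7.5 = 645.8 + 149.4, so R_E^{EF} = 106 kN and R_F = 143.5 − 106 = 37.48 kN.
R_E = 65.51 + 106 = 171.5 kN.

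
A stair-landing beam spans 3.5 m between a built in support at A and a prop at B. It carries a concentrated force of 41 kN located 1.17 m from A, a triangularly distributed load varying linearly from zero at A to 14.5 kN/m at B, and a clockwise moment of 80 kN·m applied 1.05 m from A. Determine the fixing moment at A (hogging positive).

M_A = 55.76 kN·m

Release the roller at B. Primary structure: cantilever fixed at A.
Free-end deflection of the primary structure under the applied loading (downward +):
  point load 41 at a = 1.17: Pa²(3L − a)/(6EI) = 87.27/EI
  triangular load, peak 14.5 at the free end: 11w₀L⁴/(120EI) = 199.5/EI
  clockwise couple 80 at a = 1.05: M₀a(2L − a)/(2EI) = 249.9/EI
  δ_0 = 536.6/EI
Flexibility coefficient — unit upward force at B: δ_{BB} = L³/(3EI) = 14.29/EI.
Compatibility at B: δ_0 − R_B·δ_{BB} = 0, so R_B = 536.6/14.29 = 37.55 kN.
Moment equilibrium about A: M_A = Σ(load moments about A) − R_B·L = 187.2 − 37.55×3.5 = 55.76 kN·m.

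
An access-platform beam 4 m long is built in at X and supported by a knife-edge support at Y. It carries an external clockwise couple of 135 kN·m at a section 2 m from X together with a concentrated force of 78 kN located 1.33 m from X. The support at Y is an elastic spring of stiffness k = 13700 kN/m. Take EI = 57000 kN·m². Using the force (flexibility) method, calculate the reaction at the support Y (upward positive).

R_Y = 41.4 kN

Take the reaction at Y as the redundant and release it; the primary structure is a cantilever fixed at X.
Deflection at Y on the released cantilever, summing each load's contribution:
  clockwise couple 135 at a = 2: M₀a(2L − a)/(2EI) = 810/EI
  point load 78 at a = 1.33: Pa²(3L − a)/(6EI) = 245.4/EI
  δ_0 = 1055/EI
Flexibility coefficient — unit upward force at Y: δ_{YY} = L³/(3EI) = 21.33/EI.
With EI = 57000 kN·m²: δ_0 = 0.018515 m and δ_{YY} = 0.000374 m/kN.
Compatibility — the spring shortens by R_Y/k under the reaction it provides: δ_0 − R_Y·δ_{YY} = R_Y/k. With 1/k = 0.000073 m/kN, R_Y = δ_0 / (δ_{YY} + 1/k) = 0.018515 / (0.000374 + 0.000073) = 41.4 kN.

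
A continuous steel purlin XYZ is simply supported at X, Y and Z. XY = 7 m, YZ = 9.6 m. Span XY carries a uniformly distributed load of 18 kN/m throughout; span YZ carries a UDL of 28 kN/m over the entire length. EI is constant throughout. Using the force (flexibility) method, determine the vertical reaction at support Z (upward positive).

R_Z = 110.1 kN

Insert a hinge at Y; M_Y is the redundant, and each span becomes simply supported.
End slopes at the hinge Y, treating each span as simply supported:
  span XY: UDL 18: wL³/(24EI) = 257.2/EI
  span YZ: UDL 28: wL³/(24EI) = 1032/EI
  relative rotation θ_0 = (257.2 + 1032)/EI = 1289/EI
A unit hogging moment at Y produces rotation L₁/(3EI) + L₂/(3EI) = 5.533/EI.
Slope continuity at Y: θ_0 = M_Y·5.533/EI, so M_Y = 1289/5.533 = 233 kN·m (hogging).
Span YZ, ΣM about Z: R_Y^{YZ}·9.6 = 1290 + 233, so R_Y^{YZ} = 158.7 kN and R_Z = 268.8 − 158.7 = 110.1 kN.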